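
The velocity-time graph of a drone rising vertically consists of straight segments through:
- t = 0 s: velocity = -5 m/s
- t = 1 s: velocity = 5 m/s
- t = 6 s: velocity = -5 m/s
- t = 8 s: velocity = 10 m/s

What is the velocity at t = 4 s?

-1 m/s

On 1–6 s the graph is linear from 5 to -5 m/s: v(4) = 5 + (-5 − 5)·(4 − 1)/(6 − 1) = -1 m/s.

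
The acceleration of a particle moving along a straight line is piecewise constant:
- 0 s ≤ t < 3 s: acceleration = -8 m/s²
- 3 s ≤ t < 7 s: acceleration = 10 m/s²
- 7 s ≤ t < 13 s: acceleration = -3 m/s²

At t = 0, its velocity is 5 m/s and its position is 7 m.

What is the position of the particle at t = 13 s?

62 m

On each constant-a segment, Δv = aΔt and Δx = v₀Δt + ½aΔt²; chain segment to segment.
0–3 s: v starts 5 m/s; Δx = 5·3 + ½·-8·3² = -21 m; v ends -19 m/s.
3–7 s: v starts -19 m/s; Δx = -19·4 + ½·10·4² = 4 m; v ends 21 m/s.
7–13 s: v starts 21 m/s; Δx = 21·6 + ½·-3·6² = 72 m; v ends 3 m/s.
x(13) = 7 + Σ Δx = 62 m.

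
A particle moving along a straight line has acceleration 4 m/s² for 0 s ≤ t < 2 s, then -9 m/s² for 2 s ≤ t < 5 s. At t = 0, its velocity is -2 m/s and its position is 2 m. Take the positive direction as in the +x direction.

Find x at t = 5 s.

On each constant-a segment, Δv = aΔt and Δx = v₀Δt + ½aΔt²; chain segment to segment.
0–2 s: v starts -2 m/s; Δx = -2·2 + ½·4·2² = 4 m; v ends 6 m/s.
2–5 s: v starts 6 m/s; Δx = 6·3 + ½·-9·3² = -22.5 m; v ends -21 m/s.
x(5) = 2 + Σ Δx = -16.5 m.

-16.5 m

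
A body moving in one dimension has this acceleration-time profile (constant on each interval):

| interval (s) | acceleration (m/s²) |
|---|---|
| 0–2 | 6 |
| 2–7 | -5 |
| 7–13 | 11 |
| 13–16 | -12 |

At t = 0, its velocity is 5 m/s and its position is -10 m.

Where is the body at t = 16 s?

304.5 m

On each constant-a segment, Δv = aΔt and Δx = v₀Δt + ½aΔt²; chain segment to segment.
0–2 s: v starts 5 m/s; Δx = 5·2 + ½·6·2² = 22 m; v ends 17 m/s.
2–7 s: v starts 17 m/s; Δx = 17·5 + ½·-5·5² = 22.5 m; v ends -8 m/s.
7–13 s: v starts -8 m/s; Δx = -8·6 + ½·11·6² = 150 m; v ends 58 m/s.
13–16 s: v starts 58 m/s; Δx = 58·3 + ½·-12·3² = 120 m; v ends 22 m/s.
x(16) = -10 + Σ Δx = 304.5 m.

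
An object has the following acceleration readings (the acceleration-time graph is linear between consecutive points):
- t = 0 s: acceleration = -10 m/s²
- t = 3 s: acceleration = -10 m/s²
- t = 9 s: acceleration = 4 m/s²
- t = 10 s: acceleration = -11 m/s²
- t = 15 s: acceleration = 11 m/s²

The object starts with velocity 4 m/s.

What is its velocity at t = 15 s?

Δv equals the area under the a-t graph; then v = v₀ + Δv.
0–3 s: -10 × 3 = -30 m/s
3–9 s: ½(-10 + 4)(6) = -18 m/s
9–10 s: ½(4 + -11)(1) = -3.5 m/s
10–15 s: ½(-11 + 11)(5) = 0 m/s
Δv = -51.5 m/s, so v(15) = 4 + (-51.5) = -47.5 m/s.

-47.5 m/s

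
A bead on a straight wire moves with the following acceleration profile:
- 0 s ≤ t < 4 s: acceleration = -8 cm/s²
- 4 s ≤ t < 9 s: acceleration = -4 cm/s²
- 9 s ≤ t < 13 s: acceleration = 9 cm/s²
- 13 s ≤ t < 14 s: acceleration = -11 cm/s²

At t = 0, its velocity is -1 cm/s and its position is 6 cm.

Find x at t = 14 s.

On each constant-a segment, Δv = aΔt and Δx = v₀Δt + ½aΔt²; chain segment to segment.
0–4 s: v starts -1 cm/s; Δx = -1·4 + ½·-8·4² = -68 cm; v ends -33 cm/s.
4–9 s: v starts -33 cm/s; Δx = -33·5 + ½·-4·5² = -215 cm; v ends -53 cm/s.
9–13 s: v starts -53 cm/s; Δx = -53·4 + ½·9·4² = -140 cm; v ends -17 cm/s.
13–14 s: v starts -17 cm/s; Δx = -17·1 + ½·-11·1² = -22.5 cm; v ends -28 cm/s.
x(14) = 6 + Σ Δx = -439.5 cm.

-439.5 cm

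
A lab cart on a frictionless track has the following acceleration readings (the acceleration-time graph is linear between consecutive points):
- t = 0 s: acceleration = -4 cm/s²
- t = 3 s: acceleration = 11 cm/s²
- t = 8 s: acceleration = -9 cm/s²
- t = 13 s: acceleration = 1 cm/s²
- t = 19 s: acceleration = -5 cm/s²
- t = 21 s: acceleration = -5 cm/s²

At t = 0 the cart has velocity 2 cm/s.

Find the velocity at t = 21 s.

-24.5 cm/s

Δv equals the area under the a-t graph; then v = v₀ + Δv.
0–3 s: ½(-4 + 11)(3) = 10.5 cm/s
3–8 s: ½(11 + -9)(5) = 5 cm/s
8–13 s: ½(-9 + 1)(5) = -20 cm/s
13–19 s: ½(1 + -5)(6) = -12 cm/s
19–21 s: -5 × 2 = -10 cm/s
Δv = -26.5 cm/s, so v(21) = 2 + (-26.5) = -24.5 cm/s.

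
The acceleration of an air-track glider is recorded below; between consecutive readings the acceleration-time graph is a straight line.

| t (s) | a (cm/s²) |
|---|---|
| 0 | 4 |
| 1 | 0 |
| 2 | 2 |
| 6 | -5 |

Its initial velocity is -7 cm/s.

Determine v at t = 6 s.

-10 cm/s

Δv equals the area under the a-t graph; then v = v₀ + Δv.
0–1 s: ½(4 + 0)(1) = 2 cm/s
1–2 s: ½(0 + 2)(1) = 1 cm/s
2–6 s: ½(2 + -5)(4) = -6 cm/s
Δv = -3 cm/s, so v(6) = -7 + (-3) = -10 cm/s.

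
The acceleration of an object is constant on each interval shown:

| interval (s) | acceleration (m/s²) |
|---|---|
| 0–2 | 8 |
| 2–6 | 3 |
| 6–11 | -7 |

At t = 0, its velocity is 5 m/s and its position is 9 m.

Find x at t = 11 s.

On each constant-a segment, Δv = aΔt and Δx = v₀Δt + ½aΔt²; chain segment to segment.
0–2 s: v starts 5 m/s; Δx = 5·2 + ½·8·2² = 26 m; v ends 21 m/s.
2–6 s: v starts 21 m/s; Δx = 21·4 + ½·3·4² = 108 m; v ends 33 m/s.
6–11 s: v starts 33 m/s; Δx = 33·5 + ½·-7·5² = 77.5 m; v ends -2 m/s.
x(11) = 9 + Σ Δx = 220.5 m.

220.5 m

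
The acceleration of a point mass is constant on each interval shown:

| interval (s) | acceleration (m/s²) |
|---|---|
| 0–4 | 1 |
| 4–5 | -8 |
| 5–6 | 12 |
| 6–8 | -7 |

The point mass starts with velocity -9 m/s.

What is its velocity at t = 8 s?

Δv equals the area under the a-t graph; then v = v₀ + Δv.
0–4 s: 1 × 4 = 4 m/s
4–5 s: -8 × 1 = -8 m/s
5–6 s: 12 × 1 = 12 m/s
6–8 s: -7 × 2 = -14 m/s
Δv = -6 m/s, so v(8) = -9 + (-6) = -15 m/s.

-15 m/s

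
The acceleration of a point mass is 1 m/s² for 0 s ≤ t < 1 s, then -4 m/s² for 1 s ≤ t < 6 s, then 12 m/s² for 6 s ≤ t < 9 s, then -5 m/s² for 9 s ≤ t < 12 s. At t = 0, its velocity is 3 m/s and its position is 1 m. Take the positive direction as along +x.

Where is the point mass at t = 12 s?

18 m

On each constant-a segment, Δv = aΔt and Δx = v₀Δt + ½aΔt²; chain segment to segment.
0–1 s: v starts 3 m/s; Δx = 3·1 + ½·1·1² = 3.5 m; v ends 4 m/s.
1–6 s: v starts 4 m/s; Δx = 4·5 + ½·-4·5² = -30 m; v ends -16 m/s.
6–9 s: v starts -16 m/s; Δx = -16·3 + ½·12·3² = 6 m; v ends 20 m/s.
9–12 s: v starts 20 m/s; Δx = 20·3 + ½·-5·3² = 37.5 m; v ends 5 m/s.
x(12) = 1 + Σ Δx = 18 m.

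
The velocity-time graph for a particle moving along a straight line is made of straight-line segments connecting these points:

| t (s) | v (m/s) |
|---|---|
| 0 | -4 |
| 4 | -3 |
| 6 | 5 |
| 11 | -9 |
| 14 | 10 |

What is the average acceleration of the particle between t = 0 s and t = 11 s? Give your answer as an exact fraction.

Average acceleration = Δv/Δt = (-9 − -4)/(11 − 0) = -5/11 m/s².

-5/11 m/s²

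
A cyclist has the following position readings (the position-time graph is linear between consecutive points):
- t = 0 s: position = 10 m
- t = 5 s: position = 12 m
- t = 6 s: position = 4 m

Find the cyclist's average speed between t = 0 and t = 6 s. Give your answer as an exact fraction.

5/3 m/s

Average speed = (total path length)/(elapsed time); on a piecewise-linear x-t graph the path length is Σ|Δx|.
0–5 s: |Δx| = |12 − 10| = 2 m
5–6 s: |Δx| = |4 − 12| = 8 m
Total path = 10 m; average speed = 10/6 = 5/3 m/s.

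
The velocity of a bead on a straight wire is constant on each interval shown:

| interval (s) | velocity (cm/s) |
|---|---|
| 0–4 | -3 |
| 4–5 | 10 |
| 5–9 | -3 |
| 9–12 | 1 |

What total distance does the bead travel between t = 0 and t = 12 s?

37 cm

Total distance travelled is ∫|v| dt — sum the magnitudes of each area piece.
0–4 s: |-3| × 4 = 12 cm
4–5 s: |10| × 1 = 10 cm
5–9 s: |-3| × 4 = 12 cm
9–12 s: |1| × 3 = 3 cm
Total distance = 37 cm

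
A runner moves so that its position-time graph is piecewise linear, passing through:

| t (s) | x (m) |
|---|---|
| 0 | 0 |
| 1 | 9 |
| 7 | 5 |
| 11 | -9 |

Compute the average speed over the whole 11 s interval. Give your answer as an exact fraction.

Average speed = (total path length)/(elapsed time); on a piecewise-linear x-t graph the path length is Σ|Δx|.
0–1 s: |Δx| = |9 − 0| = 9 m
1–7 s: |Δx| = |5 − 9| = 4 m
7–11 s: |Δx| = |-9 − 5| = 14 m
Total path = 27 m; average speed = 27/11 = 27/11 m/s.

27/11 m/s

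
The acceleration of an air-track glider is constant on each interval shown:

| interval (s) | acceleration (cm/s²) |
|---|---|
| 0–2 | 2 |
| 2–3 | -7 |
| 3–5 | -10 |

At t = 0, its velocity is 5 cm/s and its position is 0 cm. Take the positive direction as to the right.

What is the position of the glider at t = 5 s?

3.5 cm

On each constant-a segment, Δv = aΔt and Δx = v₀Δt + ½aΔt²; chain segment to segment.
0–2 s: v starts 5 cm/s; Δx = 5·2 + ½·2·2² = 14 cm; v ends 9 cm/s.
2–3 s: v starts 9 cm/s; Δx = 9·1 + ½·-7·1² = 5.5 cm; v ends 2 cm/s.
3–5 s: v starts 2 cm/s; Δx = 2·2 + ½·-10·2² = -16 cm; v ends -18 cm/s.
x(5) = 0 + Σ Δx = 3.5 cm.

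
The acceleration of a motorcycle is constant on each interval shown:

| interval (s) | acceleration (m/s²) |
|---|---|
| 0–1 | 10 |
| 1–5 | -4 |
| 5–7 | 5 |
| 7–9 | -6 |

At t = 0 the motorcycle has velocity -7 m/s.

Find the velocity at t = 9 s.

-15 m/s

Δv equals the area under the a-t graph; then v = v₀ + Δv.
0–1 s: 10 × 1 = 10 m/s
1–5 s: -4 × 4 = -16 m/s
5–7 s: 5 × 2 = 10 m/s
7–9 s: -6 × 2 = -12 m/s
Δv = -8 m/s, so v(9) = -7 + (-8) = -15 m/s.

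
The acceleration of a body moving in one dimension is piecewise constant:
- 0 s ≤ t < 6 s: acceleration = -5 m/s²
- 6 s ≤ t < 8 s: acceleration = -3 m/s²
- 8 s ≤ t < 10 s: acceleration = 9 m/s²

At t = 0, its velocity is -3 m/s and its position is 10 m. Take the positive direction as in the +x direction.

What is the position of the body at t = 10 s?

On each constant-a segment, Δv = aΔt and Δx = v₀Δt + ½aΔt²; chain segment to segment.
0–6 s: v starts -3 m/s; Δx = -3·6 + ½·-5·6² = -108 m; v ends -33 m/s.
6–8 s: v starts -33 m/s; Δx = -33·2 + ½·-3·2² = -72 m; v ends -39 m/s.
8–10 s: v starts -39 m/s; Δx = -39·2 + ½·9·2² = -60 m; v ends -21 m/s.
x(10) = 10 + Σ Δx = -230 m.

-230 m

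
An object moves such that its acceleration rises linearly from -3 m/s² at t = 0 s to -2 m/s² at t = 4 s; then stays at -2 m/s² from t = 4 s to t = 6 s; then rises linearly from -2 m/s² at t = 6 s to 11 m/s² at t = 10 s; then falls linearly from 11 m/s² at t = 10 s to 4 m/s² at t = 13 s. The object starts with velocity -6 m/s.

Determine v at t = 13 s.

20.5 m/s

Δv equals the area under the a-t graph; then v = v₀ + Δv.
0–4 s: ½(-3 + -2)(4) = -10 m/s
4–6 s: -2 × 2 = -4 m/s
6–10 s: ½(-2 + 11)(4) = 18 m/s
10–13 s: ½(11 + 4)(3) = 22.5 m/s
Δv = 26.5 m/s, so v(13) = -6 + (26.5) = 20.5 m/s.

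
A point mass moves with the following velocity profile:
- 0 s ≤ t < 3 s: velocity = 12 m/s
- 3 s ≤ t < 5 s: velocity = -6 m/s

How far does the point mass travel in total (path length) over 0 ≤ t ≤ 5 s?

Distance (not displacement) is the total path length: add the absolute areas under v-t.
0–3 s: |12| × 3 = 36 m
3–5 s: |-6| × 2 = 12 m
Total distance = 48 m

48 m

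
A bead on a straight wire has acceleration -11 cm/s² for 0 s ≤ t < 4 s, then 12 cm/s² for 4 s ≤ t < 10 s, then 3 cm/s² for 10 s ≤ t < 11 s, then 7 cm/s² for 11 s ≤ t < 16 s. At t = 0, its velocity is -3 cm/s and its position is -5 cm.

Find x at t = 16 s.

83 cm

On each constant-a segment, Δv = aΔt and Δx = v₀Δt + ½aΔt²; chain segment to segment.
0–4 s: v starts -3 cm/s; Δx = -3·4 + ½·-11·4² = -100 cm; v ends -47 cm/s.
4–10 s: v starts -47 cm/s; Δx = -47·6 + ½·12·6² = -66 cm; v ends 25 cm/s.
10–11 s: v starts 25 cm/s; Δx = 25·1 + ½·3·1² = 26.5 cm; v ends 28 cm/s.
11–16 s: v starts 28 cm/s; Δx = 28·5 + ½·7·5² = 227.5 cm; v ends 63 cm/s.
x(16) = -5 + Σ Δx = 83 cm.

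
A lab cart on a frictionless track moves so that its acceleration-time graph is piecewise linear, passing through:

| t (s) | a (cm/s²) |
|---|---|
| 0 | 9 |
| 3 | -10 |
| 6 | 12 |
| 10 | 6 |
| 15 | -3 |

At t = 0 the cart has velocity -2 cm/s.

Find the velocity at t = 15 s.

Δv equals the area under the a-t graph; then v = v₀ + Δv.
0–3 s: ½(9 + -10)(3) = -1.5 cm/s
3–6 s: ½(-10 + 12)(3) = 3 cm/s
6–10 s: ½(12 + 6)(4) = 36 cm/s
10–15 s: ½(6 + -3)(5) = 7.5 cm/s
Δv = 45 cm/s, so v(15) = -2 + (45) = 43 cm/s.

43 cm/s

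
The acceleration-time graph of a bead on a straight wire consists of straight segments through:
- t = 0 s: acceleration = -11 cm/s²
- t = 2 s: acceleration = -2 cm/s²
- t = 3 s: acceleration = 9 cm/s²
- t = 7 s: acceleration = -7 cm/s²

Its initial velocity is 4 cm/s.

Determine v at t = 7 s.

Δv equals the area under the a-t graph; then v = v₀ + Δv.
0–2 s: ½(-11 + -2)(2) = -13 cm/s
2–3 s: ½(-2 + 9)(1) = 3.5 cm/s
3–7 s: ½(9 + -7)(4) = 4 cm/s
Δv = -5.5 cm/s, so v(7) = 4 + (-5.5) = -1.5 cm/s.

-1.5 cm/s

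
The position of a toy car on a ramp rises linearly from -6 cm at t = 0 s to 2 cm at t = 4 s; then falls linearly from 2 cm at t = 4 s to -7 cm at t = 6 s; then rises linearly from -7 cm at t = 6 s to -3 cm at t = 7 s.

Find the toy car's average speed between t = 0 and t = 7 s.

3 cm/s

Average speed = (total path length)/(elapsed time); on a piecewise-linear x-t graph the path length is Σ|Δx|.
0–4 s: |Δx| = |2 − -6| = 8 cm
4–6 s: |Δx| = |-7 − 2| = 9 cm
6–7 s: |Δx| = |-3 − -7| = 4 cm
Total path = 21 cm; average speed = 21/7 = 3 cm/s.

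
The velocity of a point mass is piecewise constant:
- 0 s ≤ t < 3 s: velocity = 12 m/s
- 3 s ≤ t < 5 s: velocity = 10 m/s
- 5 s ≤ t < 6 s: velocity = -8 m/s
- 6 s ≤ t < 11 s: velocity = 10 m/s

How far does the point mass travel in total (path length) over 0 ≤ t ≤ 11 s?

114 m

Total distance travelled is ∫|v| dt — sum the magnitudes of each area piece.
0–3 s: |12| × 3 = 36 m
3–5 s: |10| × 2 = 20 m
5–6 s: |-8| × 1 = 8 m
6–11 s: |10| × 5 = 50 m
Total distance = 114 m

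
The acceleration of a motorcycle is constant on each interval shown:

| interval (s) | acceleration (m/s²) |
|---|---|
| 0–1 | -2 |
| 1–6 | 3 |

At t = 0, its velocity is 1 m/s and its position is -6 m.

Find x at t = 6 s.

26.5 m

On each constant-a segment, Δv = aΔt and Δx = v₀Δt + ½aΔt²; chain segment to segment.
0–1 s: v starts 1 m/s; Δx = 1·1 + ½·-2·1² = 0 m; v ends -1 m/s.
1–6 s: v starts -1 m/s; Δx = -1·5 + ½·3·5² = 32.5 m; v ends 14 m/s.
x(6) = -6 + Σ Δx = 26.5 m.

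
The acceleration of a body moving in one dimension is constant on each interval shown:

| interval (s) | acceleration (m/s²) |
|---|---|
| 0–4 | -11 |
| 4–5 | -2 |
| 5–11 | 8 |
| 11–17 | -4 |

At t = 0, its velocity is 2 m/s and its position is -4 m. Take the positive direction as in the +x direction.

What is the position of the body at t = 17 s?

-295 m

On each constant-a segment, Δv = aΔt and Δx = v₀Δt + ½aΔt²; chain segment to segment.
0–4 s: v starts 2 m/s; Δx = 2·4 + ½·-11·4² = -80 m; v ends -42 m/s.
4–5 s: v starts -42 m/s; Δx = -42·1 + ½·-2·1² = -43 m; v ends -44 m/s.
5–11 s: v starts -44 m/s; Δx = -44·6 + ½·8·6² = -120 m; v ends 4 m/s.
11–17 s: v starts 4 m/s; Δx = 4·6 + ½·-4·6² = -48 m; v ends -20 m/s.
x(17) = -4 + Σ Δx = -295 m.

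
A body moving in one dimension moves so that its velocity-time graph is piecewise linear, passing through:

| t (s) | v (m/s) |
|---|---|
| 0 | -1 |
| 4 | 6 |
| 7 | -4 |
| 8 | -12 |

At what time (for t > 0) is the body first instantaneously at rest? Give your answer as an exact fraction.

v changes sign on 0–4 s (from -1 to 6); the graph is linear there, so v = 0 at t = 0 + (1)·(4 − 0)/(6 − -1) = 4/7 s.

t = 4/7 s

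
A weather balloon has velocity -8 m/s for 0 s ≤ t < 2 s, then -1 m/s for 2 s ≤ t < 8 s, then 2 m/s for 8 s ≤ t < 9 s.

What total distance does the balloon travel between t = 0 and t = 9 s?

24 m

Distance (not displacement) is the total path length: add the absolute areas under v-t.
0–2 s: |-8| × 2 = 16 m
2–8 s: |-1| × 6 = 6 m
8–9 s: |2| × 1 = 2 m
Total distance = 24 m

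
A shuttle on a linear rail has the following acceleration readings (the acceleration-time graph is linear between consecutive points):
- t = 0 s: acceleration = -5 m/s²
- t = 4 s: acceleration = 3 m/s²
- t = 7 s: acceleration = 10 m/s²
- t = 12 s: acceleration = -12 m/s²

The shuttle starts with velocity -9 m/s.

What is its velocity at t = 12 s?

1.5 m/s

Δv equals the area under the a-t graph; then v = v₀ + Δv.
0–4 s: ½(-5 + 3)(4) = -4 m/s
4–7 s: ½(3 + 10)(3) = 19.5 m/s
7–12 s: ½(10 + -12)(5) = -5 m/s
Δv = 10.5 m/s, so v(12) = -9 + (10.5) = 1.5 m/s.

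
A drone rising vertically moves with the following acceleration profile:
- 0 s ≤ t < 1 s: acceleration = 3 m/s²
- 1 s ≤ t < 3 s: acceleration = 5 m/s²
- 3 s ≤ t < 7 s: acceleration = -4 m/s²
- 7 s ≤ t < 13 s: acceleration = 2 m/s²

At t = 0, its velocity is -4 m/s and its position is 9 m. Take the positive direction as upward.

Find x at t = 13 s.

On each constant-a segment, Δv = aΔt and Δx = v₀Δt + ½aΔt²; chain segment to segment.
0–1 s: v starts -4 m/s; Δx = -4·1 + ½·3·1² = -2.5 m; v ends -1 m/s.
1–3 s: v starts -1 m/s; Δx = -1·2 + ½·5·2² = 8 m; v ends 9 m/s.
3–7 s: v starts 9 m/s; Δx = 9·4 + ½·-4·4² = 4 m; v ends -7 m/s.
7–13 s: v starts -7 m/s; Δx = -7·6 + ½·2·6² = -6 m; v ends 5 m/s.
x(13) = 9 + Σ Δx = 12.5 m.

12.5 m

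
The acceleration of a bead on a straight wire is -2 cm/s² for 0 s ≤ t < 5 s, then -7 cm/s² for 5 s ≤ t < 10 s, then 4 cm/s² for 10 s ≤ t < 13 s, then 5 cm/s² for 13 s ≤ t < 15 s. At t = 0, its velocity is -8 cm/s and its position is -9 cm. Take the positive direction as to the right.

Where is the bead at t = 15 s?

-464.5 cm

On each constant-a segment, Δv = aΔt and Δx = v₀Δt + ½aΔt²; chain segment to segment.
0–5 s: v starts -8 cm/s; Δx = -8·5 + ½·-2·5² = -65 cm; v ends -18 cm/s.
5–10 s: v starts -18 cm/s; Δx = -18·5 + ½·-7·5² = -177.5 cm; v ends -53 cm/s.
10–13 s: v starts -53 cm/s; Δx = -53·3 + ½·4·3² = -141 cm; v ends -41 cm/s.
13–15 s: v starts -41 cm/s; Δx = -41·2 + ½·5·2² = -72 cm; v ends -31 cm/s.
x(15) = -9 + Σ Δx = -464.5 cm.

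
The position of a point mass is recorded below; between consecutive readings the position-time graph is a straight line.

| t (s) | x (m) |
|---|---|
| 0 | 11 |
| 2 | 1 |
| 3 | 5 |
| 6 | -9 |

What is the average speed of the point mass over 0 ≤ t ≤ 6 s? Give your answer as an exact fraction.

Average speed = (total path length)/(elapsed time); on a piecewise-linear x-t graph the path length is Σ|Δx|.
0–2 s: |Δx| = |1 − 11| = 10 m
2–3 s: |Δx| = |5 − 1| = 4 m
3–6 s: |Δx| = |-9 − 5| = 14 m
Total path = 28 m; average speed = 28/6 = 14/3 m/s.

14/3 m/s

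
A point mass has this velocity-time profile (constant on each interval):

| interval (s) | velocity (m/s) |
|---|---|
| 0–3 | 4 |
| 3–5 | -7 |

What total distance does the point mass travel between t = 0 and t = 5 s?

Distance (not displacement) is the total path length: add the absolute areas under v-t.
0–3 s: |4| × 3 = 12 m
3–5 s: |-7| × 2 = 14 m
Total distance = 26 m

26 m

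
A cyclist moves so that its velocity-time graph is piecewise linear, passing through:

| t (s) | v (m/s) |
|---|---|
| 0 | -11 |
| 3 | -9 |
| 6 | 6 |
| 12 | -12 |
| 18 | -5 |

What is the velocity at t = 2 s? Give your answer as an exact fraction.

On 0–3 s the graph is linear from -11 to -9 m/s: v(2) = -11 + (-9 − -11)·(2 − 0)/(3 − 0) = -29/3 m/s.

-29/3 m/s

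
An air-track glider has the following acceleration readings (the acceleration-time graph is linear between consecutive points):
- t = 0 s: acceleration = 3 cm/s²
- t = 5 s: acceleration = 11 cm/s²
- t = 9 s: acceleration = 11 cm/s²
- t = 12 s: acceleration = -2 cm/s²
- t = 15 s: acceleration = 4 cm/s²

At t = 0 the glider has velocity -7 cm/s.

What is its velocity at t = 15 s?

88.5 cm/s

Δv equals the area under the a-t graph; then v = v₀ + Δv.
0–5 s: ½(3 + 11)(5) = 35 cm/s
5–9 s: 11 × 4 = 44 cm/s
9–12 s: ½(11 + -2)(3) = 13.5 cm/s
12–15 s: ½(-2 + 4)(3) = 3 cm/s
Δv = 95.5 cm/s, so v(15) = -7 + (95.5) = 88.5 cm/s.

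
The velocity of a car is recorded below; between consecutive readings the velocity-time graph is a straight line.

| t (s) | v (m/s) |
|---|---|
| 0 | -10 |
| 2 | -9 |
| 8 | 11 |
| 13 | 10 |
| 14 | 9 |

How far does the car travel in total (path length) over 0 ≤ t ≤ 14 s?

Distance (not displacement) is the total path length: add the absolute areas under v-t.
0–2 s: |½(-10 + -9)(2)| = 19 m
2–8 s: v = 0 at t = 4.7 s; triangle areas 12.15 + 18.15 = 30.3 m
8–13 s: |½(11 + 10)(5)| = 52.5 m
13–14 s: |½(10 + 9)(1)| = 9.5 m
Total distance = 111.3 m

111.3 m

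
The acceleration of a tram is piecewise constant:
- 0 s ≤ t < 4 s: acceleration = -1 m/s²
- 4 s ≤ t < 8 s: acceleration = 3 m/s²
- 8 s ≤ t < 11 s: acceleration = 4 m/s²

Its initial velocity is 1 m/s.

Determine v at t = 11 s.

21 m/s

Δv equals the area under the a-t graph; then v = v₀ + Δv.
0–4 s: -1 × 4 = -4 m/s
4–8 s: 3 × 4 = 12 m/s
8–11 s: 4 × 3 = 12 m/s
Δv = 20 m/s, so v(11) = 1 + (20) = 21 m/s.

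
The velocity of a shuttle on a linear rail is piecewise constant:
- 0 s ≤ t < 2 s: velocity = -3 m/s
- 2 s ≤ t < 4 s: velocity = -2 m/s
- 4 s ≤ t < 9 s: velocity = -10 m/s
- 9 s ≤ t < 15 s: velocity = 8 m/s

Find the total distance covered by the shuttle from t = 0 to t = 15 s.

108 m

Distance (not displacement) is the total path length: add the absolute areas under v-t.
0–2 s: |-3| × 2 = 6 m
2–4 s: |-2| × 2 = 4 m
4–9 s: |-10| × 5 = 50 m
9–15 s: |8| × 6 = 48 m
Total distance = 108 m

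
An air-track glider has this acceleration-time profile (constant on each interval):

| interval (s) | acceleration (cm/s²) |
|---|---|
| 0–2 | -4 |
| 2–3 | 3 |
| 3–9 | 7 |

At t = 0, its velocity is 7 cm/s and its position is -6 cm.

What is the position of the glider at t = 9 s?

On each constant-a segment, Δv = aΔt and Δx = v₀Δt + ½aΔt²; chain segment to segment.
0–2 s: v starts 7 cm/s; Δx = 7·2 + ½·-4·2² = 6 cm; v ends -1 cm/s.
2–3 s: v starts -1 cm/s; Δx = -1·1 + ½·3·1² = 0.5 cm; v ends 2 cm/s.
3–9 s: v starts 2 cm/s; Δx = 2·6 + ½·7·6² = 138 cm; v ends 44 cm/s.
x(9) = -6 + Σ Δx = 138.5 cm.

138.5 cm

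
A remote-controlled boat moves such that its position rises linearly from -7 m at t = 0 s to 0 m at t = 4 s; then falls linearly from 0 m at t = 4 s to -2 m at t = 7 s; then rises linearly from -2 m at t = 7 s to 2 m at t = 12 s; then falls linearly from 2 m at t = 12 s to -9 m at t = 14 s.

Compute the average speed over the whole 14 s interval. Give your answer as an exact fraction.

Average speed = (total path length)/(elapsed time); on a piecewise-linear x-t graph the path length is Σ|Δx|.
0–4 s: |Δx| = |0 − -7| = 7 m
4–7 s: |Δx| = |-2 − 0| = 2 m
7–12 s: |Δx| = |2 − -2| = 4 m
12–14 s: |Δx| = |-9 − 2| = 11 m
Total path = 24 m; average speed = 24/14 = 12/7 m/s.

12/7 m/s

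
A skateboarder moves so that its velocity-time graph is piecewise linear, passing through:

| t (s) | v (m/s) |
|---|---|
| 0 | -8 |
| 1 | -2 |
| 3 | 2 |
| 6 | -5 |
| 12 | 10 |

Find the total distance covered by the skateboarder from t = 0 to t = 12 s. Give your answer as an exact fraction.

535/14 m

Total distance travelled is ∫|v| dt — sum the magnitudes of each area piece.
0–1 s: |½(-8 + -2)(1)| = 5 m
1–3 s: v = 0 at t = 2 s; triangle areas 1 + 1 = 2 m
3–6 s: v = 0 at t = 27/7 s; triangle areas 6/7 + 75/14 = 87/14 m
6–12 s: v = 0 at t = 8 s; triangle areas 5 + 20 = 25 m
Total distance = 535/14 m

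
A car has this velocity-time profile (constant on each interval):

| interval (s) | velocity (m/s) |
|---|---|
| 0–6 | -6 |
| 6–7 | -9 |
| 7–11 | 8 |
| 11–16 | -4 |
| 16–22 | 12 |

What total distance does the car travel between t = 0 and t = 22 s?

Distance (not displacement) is the total path length: add the absolute areas under v-t.
0–6 s: |-6| × 6 = 36 m
6–7 s: |-9| × 1 = 9 m
7–11 s: |8| × 4 = 32 m
11–16 s: |-4| × 5 = 20 m
16–22 s: |12| × 6 = 72 m
Total distance = 169 m

169 m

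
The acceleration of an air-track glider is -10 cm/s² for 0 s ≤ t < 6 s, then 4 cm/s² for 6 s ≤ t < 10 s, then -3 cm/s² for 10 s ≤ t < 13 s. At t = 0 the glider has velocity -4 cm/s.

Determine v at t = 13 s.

Δv equals the area under the a-t graph; then v = v₀ + Δv.
0–6 s: -10 × 6 = -60 cm/s
6–10 s: 4 × 4 = 16 cm/s
10–13 s: -3 × 3 = -9 cm/s
Δv = -53 cm/s, so v(13) = -4 + (-53) = -57 cm/s.

-57 cm/s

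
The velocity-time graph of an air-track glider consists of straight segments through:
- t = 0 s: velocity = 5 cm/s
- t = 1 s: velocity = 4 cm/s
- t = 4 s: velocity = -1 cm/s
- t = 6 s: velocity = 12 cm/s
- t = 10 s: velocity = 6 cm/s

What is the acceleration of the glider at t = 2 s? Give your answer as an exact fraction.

Acceleration is the slope of the v-t graph on 1–4 s: (-1 − 4)/(4 − 1) = -5/3 cm/s².

-5/3 cm/s²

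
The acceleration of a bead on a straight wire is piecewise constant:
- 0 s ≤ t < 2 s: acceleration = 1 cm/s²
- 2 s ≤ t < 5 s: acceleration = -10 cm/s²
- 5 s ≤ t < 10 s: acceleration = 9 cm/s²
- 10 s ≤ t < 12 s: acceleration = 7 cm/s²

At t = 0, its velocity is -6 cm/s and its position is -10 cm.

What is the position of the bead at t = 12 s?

On each constant-a segment, Δv = aΔt and Δx = v₀Δt + ½aΔt²; chain segment to segment.
0–2 s: v starts -6 cm/s; Δx = -6·2 + ½·1·2² = -10 cm; v ends -4 cm/s.
2–5 s: v starts -4 cm/s; Δx = -4·3 + ½·-10·3² = -57 cm; v ends -34 cm/s.
5–10 s: v starts -34 cm/s; Δx = -34·5 + ½·9·5² = -57.5 cm; v ends 11 cm/s.
10–12 s: v starts 11 cm/s; Δx = 11·2 + ½·7·2² = 36 cm; v ends 25 cm/s.
x(12) = -10 + Σ Δx = -98.5 cm.

-98.5 cm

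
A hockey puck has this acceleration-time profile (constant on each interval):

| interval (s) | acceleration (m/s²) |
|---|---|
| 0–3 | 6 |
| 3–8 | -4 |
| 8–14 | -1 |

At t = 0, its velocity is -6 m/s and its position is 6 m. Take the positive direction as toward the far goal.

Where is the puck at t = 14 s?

On each constant-a segment, Δv = aΔt and Δx = v₀Δt + ½aΔt²; chain segment to segment.
0–3 s: v starts -6 m/s; Δx = -6·3 + ½·6·3² = 9 m; v ends 12 m/s.
3–8 s: v starts 12 m/s; Δx = 12·5 + ½·-4·5² = 10 m; v ends -8 m/s.
8–14 s: v starts -8 m/s; Δx = -8·6 + ½·-1·6² = -66 m; v ends -14 m/s.
x(14) = 6 + Σ Δx = -41 m.

-41 m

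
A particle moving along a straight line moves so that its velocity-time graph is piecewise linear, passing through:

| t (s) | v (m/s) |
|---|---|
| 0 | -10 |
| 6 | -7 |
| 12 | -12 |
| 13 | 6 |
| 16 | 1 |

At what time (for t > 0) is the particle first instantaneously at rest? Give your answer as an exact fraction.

v changes sign on 12–13 s (from -12 to 6); the graph is linear there, so v = 0 at t = 12 + (12)·(13 − 12)/(6 − -12) = 38/3 s.

t = 38/3 s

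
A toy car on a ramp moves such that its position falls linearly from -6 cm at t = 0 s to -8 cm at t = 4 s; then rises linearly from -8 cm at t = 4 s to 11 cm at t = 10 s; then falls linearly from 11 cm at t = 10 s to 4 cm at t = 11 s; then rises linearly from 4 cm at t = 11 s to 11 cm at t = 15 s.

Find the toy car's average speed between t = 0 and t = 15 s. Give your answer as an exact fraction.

7/3 cm/s

Average speed = (total path length)/(elapsed time); on a piecewise-linear x-t graph the path length is Σ|Δx|.
0–4 s: |Δx| = |-8 − -6| = 2 cm
4–10 s: |Δx| = |11 − -8| = 19 cm
10–11 s: |Δx| = |4 − 11| = 7 cm
11–15 s: |Δx| = |11 − 4| = 7 cm
Total path = 35 cm; average speed = 35/15 = 7/3 cm/s.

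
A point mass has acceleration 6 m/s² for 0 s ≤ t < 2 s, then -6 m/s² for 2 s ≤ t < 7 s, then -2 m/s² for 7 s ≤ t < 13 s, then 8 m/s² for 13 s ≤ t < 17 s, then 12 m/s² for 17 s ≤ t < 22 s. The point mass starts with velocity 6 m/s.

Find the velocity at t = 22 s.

Δv equals the area under the a-t graph; then v = v₀ + Δv.
0–2 s: 6 × 2 = 12 m/s
2–7 s: -6 × 5 = -30 m/s
7–13 s: -2 × 6 = -12 m/s
13–17 s: 8 × 4 = 32 m/s
17–22 s: 12 × 5 = 60 m/s
Δv = 62 m/s, so v(22) = 6 + (62) = 68 m/s.

68 m/s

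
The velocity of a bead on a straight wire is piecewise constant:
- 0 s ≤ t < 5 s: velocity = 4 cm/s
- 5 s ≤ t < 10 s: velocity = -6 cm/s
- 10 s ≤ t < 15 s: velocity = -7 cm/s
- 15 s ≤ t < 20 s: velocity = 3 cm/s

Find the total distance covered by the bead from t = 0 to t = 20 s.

100 cm

Total distance travelled is ∫|v| dt — sum the magnitudes of each area piece.
0–5 s: |4| × 5 = 20 cm
5–10 s: |-6| × 5 = 30 cm
10–15 s: |-7| × 5 = 35 cm
15–20 s: |3| × 5 = 15 cm
Total distance = 100 cm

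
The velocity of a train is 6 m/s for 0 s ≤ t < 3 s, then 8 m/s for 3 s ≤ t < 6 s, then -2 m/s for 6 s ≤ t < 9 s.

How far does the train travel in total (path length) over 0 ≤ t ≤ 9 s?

Distance (not displacement) is the total path length: add the absolute areas under v-t.
0–3 s: |6| × 3 = 18 m
3–6 s: |8| × 3 = 24 m
6–9 s: |-2| × 3 = 6 m
Total distance = 48 m

48 m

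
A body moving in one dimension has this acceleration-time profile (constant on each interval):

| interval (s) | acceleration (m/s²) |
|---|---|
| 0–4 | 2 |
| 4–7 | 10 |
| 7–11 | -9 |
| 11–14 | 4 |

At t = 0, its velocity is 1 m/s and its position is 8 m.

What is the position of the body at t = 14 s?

On each constant-a segment, Δv = aΔt and Δx = v₀Δt + ½aΔt²; chain segment to segment.
0–4 s: v starts 1 m/s; Δx = 1·4 + ½·2·4² = 20 m; v ends 9 m/s.
4–7 s: v starts 9 m/s; Δx = 9·3 + ½·10·3² = 72 m; v ends 39 m/s.
7–11 s: v starts 39 m/s; Δx = 39·4 + ½·-9·4² = 84 m; v ends 3 m/s.
11–14 s: v starts 3 m/s; Δx = 3·3 + ½·4·3² = 27 m; v ends 15 m/s.
x(14) = 8 + Σ Δx = 211 m.

211 m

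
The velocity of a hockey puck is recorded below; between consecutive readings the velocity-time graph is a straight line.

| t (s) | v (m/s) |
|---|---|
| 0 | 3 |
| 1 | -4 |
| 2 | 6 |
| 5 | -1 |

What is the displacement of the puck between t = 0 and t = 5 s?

Net displacement equals the area under the velocity-time graph (areas below the axis count negative).
0–1 s: ½(3 + -4)(1) = -0.5 m
1–2 s: ½(-4 + 6)(1) = 1 m
2–5 s: ½(6 + -1)(3) = 7.5 m
Net displacement = 8 m

8 m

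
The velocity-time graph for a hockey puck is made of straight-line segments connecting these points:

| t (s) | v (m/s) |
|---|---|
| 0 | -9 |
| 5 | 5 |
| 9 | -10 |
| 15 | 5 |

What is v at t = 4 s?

On 0–5 s the graph is linear from -9 to 5 m/s: v(4) = -9 + (5 − -9)·(4 − 0)/(5 − 0) = 2.2 m/s.

2.2 m/s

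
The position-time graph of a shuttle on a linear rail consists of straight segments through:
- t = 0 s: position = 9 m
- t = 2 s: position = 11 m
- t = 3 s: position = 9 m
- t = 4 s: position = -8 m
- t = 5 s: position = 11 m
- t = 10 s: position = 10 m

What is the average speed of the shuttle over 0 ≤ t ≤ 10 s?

4.1 m/s

Average speed = (total path length)/(elapsed time); on a piecewise-linear x-t graph the path length is Σ|Δx|.
0–2 s: |Δx| = |11 − 9| = 2 m
2–3 s: |Δx| = |9 − 11| = 2 m
3–4 s: |Δx| = |-8 − 9| = 17 m
4–5 s: |Δx| = |11 − -8| = 19 m
5–10 s: |Δx| = |10 − 11| = 1 m
Total path = 41 m; average speed = 41/10 = 4.1 m/s.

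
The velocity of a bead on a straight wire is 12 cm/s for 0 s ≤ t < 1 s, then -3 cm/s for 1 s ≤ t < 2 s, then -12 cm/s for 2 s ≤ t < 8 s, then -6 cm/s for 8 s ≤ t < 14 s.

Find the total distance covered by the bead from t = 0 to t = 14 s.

Total distance travelled is ∫|v| dt — sum the magnitudes of each area piece.
0–1 s: |12| × 1 = 12 cm
1–2 s: |-3| × 1 = 3 cm
2–8 s: |-12| × 6 = 72 cm
8–14 s: |-6| × 6 = 36 cm
Total distance = 123 cm

123 cm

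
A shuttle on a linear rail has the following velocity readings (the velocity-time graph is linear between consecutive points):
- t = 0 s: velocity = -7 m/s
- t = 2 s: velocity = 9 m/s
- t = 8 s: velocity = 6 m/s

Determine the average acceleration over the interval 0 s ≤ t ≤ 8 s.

Average acceleration = Δv/Δt = (6 − -7)/(8 − 0) = 1.625 m/s².

1.625 m/s²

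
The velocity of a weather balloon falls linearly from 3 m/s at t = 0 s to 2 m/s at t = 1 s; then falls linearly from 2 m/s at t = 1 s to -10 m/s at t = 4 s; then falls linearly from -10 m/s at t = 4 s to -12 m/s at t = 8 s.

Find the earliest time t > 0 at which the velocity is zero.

t = 1.5 s

v changes sign on 1–4 s (from 2 to -10); the graph is linear there, so v = 0 at t = 1 + (-2)·(4 − 1)/(-10 − 2) = 1.5 s.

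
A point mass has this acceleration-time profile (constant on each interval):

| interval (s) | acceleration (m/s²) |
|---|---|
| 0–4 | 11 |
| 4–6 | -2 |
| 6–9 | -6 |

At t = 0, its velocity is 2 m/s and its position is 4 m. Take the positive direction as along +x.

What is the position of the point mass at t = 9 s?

287 m

On each constant-a segment, Δv = aΔt and Δx = v₀Δt + ½aΔt²; chain segment to segment.
0–4 s: v starts 2 m/s; Δx = 2·4 + ½·11·4² = 96 m; v ends 46 m/s.
4–6 s: v starts 46 m/s; Δx = 46·2 + ½·-2·2² = 88 m; v ends 42 m/s.
6–9 s: v starts 42 m/s; Δx = 42·3 + ½·-6·3² = 99 m; v ends 24 m/s.
x(9) = 4 + Σ Δx = 287 m.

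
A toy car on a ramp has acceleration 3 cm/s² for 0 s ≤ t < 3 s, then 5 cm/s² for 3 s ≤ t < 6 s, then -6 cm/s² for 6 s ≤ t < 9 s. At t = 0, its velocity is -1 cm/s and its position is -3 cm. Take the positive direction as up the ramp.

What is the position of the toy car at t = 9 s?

96 cm

On each constant-a segment, Δv = aΔt and Δx = v₀Δt + ½aΔt²; chain segment to segment.
0–3 s: v starts -1 cm/s; Δx = -1·3 + ½·3·3² = 10.5 cm; v ends 8 cm/s.
3–6 s: v starts 8 cm/s; Δx = 8·3 + ½·5·3² = 46.5 cm; v ends 23 cm/s.
6–9 s: v starts 23 cm/s; Δx = 23·3 + ½·-6·3² = 42 cm; v ends 5 cm/s.
x(9) = -3 + Σ Δx = 96 cm.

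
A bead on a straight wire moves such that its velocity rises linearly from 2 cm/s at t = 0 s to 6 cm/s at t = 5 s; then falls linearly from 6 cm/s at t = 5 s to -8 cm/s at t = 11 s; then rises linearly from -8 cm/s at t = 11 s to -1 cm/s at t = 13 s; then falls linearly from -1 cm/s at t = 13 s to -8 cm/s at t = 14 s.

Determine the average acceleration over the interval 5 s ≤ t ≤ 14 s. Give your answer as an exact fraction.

Average acceleration = Δv/Δt = (-8 − 6)/(14 − 5) = -14/9 cm/s².

-14/9 cm/s²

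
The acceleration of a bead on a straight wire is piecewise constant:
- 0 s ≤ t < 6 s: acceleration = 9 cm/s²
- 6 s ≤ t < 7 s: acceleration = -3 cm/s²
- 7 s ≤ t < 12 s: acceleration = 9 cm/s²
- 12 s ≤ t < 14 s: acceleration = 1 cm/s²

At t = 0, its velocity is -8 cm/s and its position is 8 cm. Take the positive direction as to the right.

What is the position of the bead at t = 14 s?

672 cm

On each constant-a segment, Δv = aΔt and Δx = v₀Δt + ½aΔt²; chain segment to segment.
0–6 s: v starts -8 cm/s; Δx = -8·6 + ½·9·6² = 114 cm; v ends 46 cm/s.
6–7 s: v starts 46 cm/s; Δx = 46·1 + ½·-3·1² = 44.5 cm; v ends 43 cm/s.
7–12 s: v starts 43 cm/s; Δx = 43·5 + ½·9·5² = 327.5 cm; v ends 88 cm/s.
12–14 s: v starts 88 cm/s; Δx = 88·2 + ½·1·2² = 178 cm; v ends 90 cm/s.
x(14) = 8 + Σ Δx = 672 cm.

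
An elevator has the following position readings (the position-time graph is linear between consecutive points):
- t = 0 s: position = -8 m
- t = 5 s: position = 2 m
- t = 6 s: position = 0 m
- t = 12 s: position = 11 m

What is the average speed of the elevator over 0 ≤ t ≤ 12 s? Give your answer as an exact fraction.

23/12 m/s

Average speed = (total path length)/(elapsed time); on a piecewise-linear x-t graph the path length is Σ|Δx|.
0–5 s: |Δx| = |2 − -8| = 10 m
5–6 s: |Δx| = |0 − 2| = 2 m
6–12 s: |Δx| = |11 − 0| = 11 m
Total path = 23 m; average speed = 23/12 = 23/12 m/s.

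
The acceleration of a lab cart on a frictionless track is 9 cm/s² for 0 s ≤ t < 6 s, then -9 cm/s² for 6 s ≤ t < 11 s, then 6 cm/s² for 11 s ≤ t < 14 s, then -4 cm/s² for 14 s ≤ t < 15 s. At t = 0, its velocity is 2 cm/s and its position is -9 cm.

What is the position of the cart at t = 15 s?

419.5 cm

On each constant-a segment, Δv = aΔt and Δx = v₀Δt + ½aΔt²; chain segment to segment.
0–6 s: v starts 2 cm/s; Δx = 2·6 + ½·9·6² = 174 cm; v ends 56 cm/s.
6–11 s: v starts 56 cm/s; Δx = 56·5 + ½·-9·5² = 167.5 cm; v ends 11 cm/s.
11–14 s: v starts 11 cm/s; Δx = 11·3 + ½·6·3² = 60 cm; v ends 29 cm/s.
14–15 s: v starts 29 cm/s; Δx = 29·1 + ½·-4·1² = 27 cm; v ends 25 cm/s.
x(15) = -9 + Σ Δx = 419.5 cm.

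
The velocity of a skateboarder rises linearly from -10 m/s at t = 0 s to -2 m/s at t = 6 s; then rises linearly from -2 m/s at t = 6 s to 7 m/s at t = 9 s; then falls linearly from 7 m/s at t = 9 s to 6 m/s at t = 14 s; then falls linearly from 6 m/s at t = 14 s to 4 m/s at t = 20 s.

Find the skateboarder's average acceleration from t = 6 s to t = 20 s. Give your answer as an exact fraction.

3/7 m/s²

Average acceleration = Δv/Δt = (4 − -2)/(20 − 6) = 3/7 m/s².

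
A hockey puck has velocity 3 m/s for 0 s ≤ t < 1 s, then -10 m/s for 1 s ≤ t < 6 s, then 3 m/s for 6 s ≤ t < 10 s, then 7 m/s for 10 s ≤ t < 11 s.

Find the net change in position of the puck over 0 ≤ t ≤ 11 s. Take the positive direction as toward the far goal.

-28 m

Displacement is the signed area under the v-t curve.
0–1 s: 3 × 1 = 3 m
1–6 s: -10 × 5 = -50 m
6–10 s: 3 × 4 = 12 m
10–11 s: 7 × 1 = 7 m
Net displacement = -28 m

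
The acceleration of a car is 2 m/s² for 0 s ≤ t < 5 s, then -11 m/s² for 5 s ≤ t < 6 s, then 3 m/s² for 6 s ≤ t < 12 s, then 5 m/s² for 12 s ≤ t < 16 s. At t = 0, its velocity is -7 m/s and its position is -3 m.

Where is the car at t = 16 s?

70.5 m

On each constant-a segment, Δv = aΔt and Δx = v₀Δt + ½aΔt²; chain segment to segment.
0–5 s: v starts -7 m/s; Δx = -7·5 + ½·2·5² = -10 m; v ends 3 m/s.
5–6 s: v starts 3 m/s; Δx = 3·1 + ½·-11·1² = -2.5 m; v ends -8 m/s.
6–12 s: v starts -8 m/s; Δx = -8·6 + ½·3·6² = 6 m; v ends 10 m/s.
12–16 s: v starts 10 m/s; Δx = 10·4 + ½·5·4² = 80 m; v ends 30 m/s.
x(16) = -3 + Σ Δx = 70.5 m.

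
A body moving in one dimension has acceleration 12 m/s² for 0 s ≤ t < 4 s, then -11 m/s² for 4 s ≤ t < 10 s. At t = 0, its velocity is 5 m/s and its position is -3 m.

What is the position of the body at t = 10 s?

233 m

On each constant-a segment, Δv = aΔt and Δx = v₀Δt + ½aΔt²; chain segment to segment.
0–4 s: v starts 5 m/s; Δx = 5·4 + ½·12·4² = 116 m; v ends 53 m/s.
4–10 s: v starts 53 m/s; Δx = 53·6 + ½·-11·6² = 120 m; v ends -13 m/s.
x(10) = -3 + Σ Δx = 233 m.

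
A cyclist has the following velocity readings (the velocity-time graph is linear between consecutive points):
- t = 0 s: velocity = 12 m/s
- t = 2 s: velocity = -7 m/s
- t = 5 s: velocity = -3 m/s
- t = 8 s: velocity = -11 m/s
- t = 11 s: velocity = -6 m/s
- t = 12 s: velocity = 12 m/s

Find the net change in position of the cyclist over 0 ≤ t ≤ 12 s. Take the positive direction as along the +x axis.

-53.5 m

Displacement is the signed area under the v-t curve.
0–2 s: ½(12 + -7)(2) = 5 m
2–5 s: ½(-7 + -3)(3) = -15 m
5–8 s: ½(-3 + -11)(3) = -21 m
8–11 s: ½(-11 + -6)(3) = -25.5 m
11–12 s: ½(-6 + 12)(1) = 3 m
Net displacement = -53.5 m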